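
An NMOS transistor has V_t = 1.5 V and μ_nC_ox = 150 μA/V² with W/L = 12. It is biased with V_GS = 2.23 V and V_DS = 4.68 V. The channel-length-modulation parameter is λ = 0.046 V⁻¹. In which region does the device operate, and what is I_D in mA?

k_n = μ_nC_ox · (W/L) = 1.8 mA/V².
V_ov = V_GS − V_t = 2.23 − 1.5 = 0.73 V.
Since V_DS = 4.68 V ≥ V_ov = 0.73 V, the device is in saturation.
I_D = ½ k_n V_ov² (1 + λ V_DS) = 0.5 × 1.8 × 0.73² × (1 + 0.046 × 4.68) = 0.583 mA.

Saturation; I_D = 0.583 mA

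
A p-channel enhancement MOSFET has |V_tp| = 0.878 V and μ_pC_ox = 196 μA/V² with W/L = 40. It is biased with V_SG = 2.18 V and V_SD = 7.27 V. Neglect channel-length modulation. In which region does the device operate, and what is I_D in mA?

k_p = μ_pC_ox · (W/L) = 7.84 mA/V².
V_ov = V_SG − |V_tp| = 2.18 − 0.878 = 1.3 V.
Since V_SD = 7.27 V ≥ V_ov = 1.3 V, the device is in saturation.
I_D = ½ k_p V_ov² = 0.5 × 7.84 × 1.3² = 6.65 mA.

Saturation; I_D = 6.65 mA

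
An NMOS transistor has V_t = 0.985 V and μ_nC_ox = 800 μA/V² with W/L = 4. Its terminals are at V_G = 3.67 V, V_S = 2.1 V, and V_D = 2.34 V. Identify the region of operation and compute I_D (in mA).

V_GS = V_G − V_S = 3.67 − 2.1 = 1.57 V; V_DS = V_D − V_S = 2.34 − 2.1 = 0.24 V.
k_n = μ_nC_ox · (W/L) = 3.2 mA/V².
V_ov = V_GS − V_t = 1.57 − 0.985 = 0.585 V.
Since V_DS = 0.24 V < V_ov = 0.585 V, the device is in the triode region.
I_D = k_n [V_ov · V_DS − ½ V_DS²] = 3.2 × [0.585 × 0.24 − 0.5 × 0.24²] = 0.357 mA.

Triode; I_D = 0.357 mA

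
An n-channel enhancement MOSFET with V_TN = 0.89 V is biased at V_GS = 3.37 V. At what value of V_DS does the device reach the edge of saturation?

The boundary between triode and saturation is V_DS = V_GS − V_TN = V_ov.
V_ov = 3.37 − 0.89 = 2.48 V.

V_DS,sat = 2.48 V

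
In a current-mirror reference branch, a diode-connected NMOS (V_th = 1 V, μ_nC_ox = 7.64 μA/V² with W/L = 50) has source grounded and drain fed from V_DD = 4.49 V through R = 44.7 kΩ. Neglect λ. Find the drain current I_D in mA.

With gate tied to drain, V_GS = V_DS ≥ V_GS − V_th, so the device is in saturation.
k_n = μ_nC_ox · (W/L) = 0.382 mA/V².
KCL at the drain: ½ k_n (V_GS − V_th)² = (V_DD − V_GS)/R.
Let x = V_GS − 1. Then 8.54 x² + x − 3.49 = 0, giving x = 0.583 V (positive root), so V_GS = 1.58 V.
I_D = (V_DD − V_GS)/R = (4.49 − 1.58) / 44.7 = 0.065 mA.

I_D = 0.0650 mA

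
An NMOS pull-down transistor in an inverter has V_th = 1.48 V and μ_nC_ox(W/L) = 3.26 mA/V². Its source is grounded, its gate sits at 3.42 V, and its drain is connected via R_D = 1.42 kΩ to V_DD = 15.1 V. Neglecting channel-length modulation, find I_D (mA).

I_D = 6.13 mA

V_GS = V_G = 3.42 V, so V_ov = 3.42 − 1.48 = 1.94 V.
Assume saturation: I_D = ½ k_n V_ov² = 0.5 × 3.26 × 1.94² = 6.13 mA, giving V_DS = V_DD − I_D R_D = 15.1 − 6.13 × 1.42 = 6.39 V.
V_DS = 6.39 V ≥ V_ov = 1.94 V, confirming saturation.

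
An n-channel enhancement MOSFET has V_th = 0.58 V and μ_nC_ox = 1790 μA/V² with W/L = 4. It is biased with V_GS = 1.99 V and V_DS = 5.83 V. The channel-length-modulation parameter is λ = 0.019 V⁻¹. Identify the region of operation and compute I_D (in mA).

Saturation; I_D = 7.91 mA

k_n = μ_nC_ox · (W/L) = 7.16 mA/V².
V_ov = V_GS − V_th = 1.99 − 0.58 = 1.41 V.
Since V_DS = 5.83 V ≥ V_ov = 1.41 V, the device is in saturation.
I_D = ½ k_n V_ov² (1 + λ V_DS) = 0.5 × 7.16 × 1.41² × (1 + 0.019 × 5.83) = 7.91 mA.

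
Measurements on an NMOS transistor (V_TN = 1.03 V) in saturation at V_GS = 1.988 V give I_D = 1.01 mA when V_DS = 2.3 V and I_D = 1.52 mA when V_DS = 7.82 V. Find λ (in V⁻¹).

λ = 0.116 V⁻¹

With V_GS fixed, I_D ∝ (1 + λ V_DS) in saturation, so I_D2/I_D1 = (1 + λ V_DS2)/(1 + λ V_DS1).
1.52/1.01 = 1.505 = (1 + 7.82 λ)/(1 + 2.3 λ).
Solving: λ (I_D1 V_DS2 − I_D2 V_DS1) = I_D2 − I_D1, so λ = (1.52 − 1.01) / (1.01 × 7.82 − 1.52 × 2.3) = 0.51 / 4.4 = 0.116 V⁻¹.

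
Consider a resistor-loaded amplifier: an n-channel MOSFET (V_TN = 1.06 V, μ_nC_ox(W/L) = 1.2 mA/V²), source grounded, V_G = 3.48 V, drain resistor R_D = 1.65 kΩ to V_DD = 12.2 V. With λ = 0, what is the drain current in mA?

V_GS = V_G = 3.48 V, so V_ov = 3.48 − 1.06 = 2.42 V.
Assume saturation: I_D = ½ k_n V_ov² = 0.5 × 1.2 × 2.42² = 3.51 mA, giving V_DS = V_DD − I_D R_D = 12.2 − 3.51 × 1.65 = 6.4 V.
V_DS = 6.4 V ≥ V_ov = 2.42 V, confirming saturation.

I_D = 3.51 mA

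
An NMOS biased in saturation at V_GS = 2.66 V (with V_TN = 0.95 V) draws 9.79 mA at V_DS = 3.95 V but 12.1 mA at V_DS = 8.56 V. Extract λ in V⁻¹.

λ = 0.0642 V⁻¹

With V_GS fixed, I_D ∝ (1 + λ V_DS) in saturation, so I_D2/I_D1 = (1 + λ V_DS2)/(1 + λ V_DS1).
12.1/9.79 = 1.236 = (1 + 8.56 λ)/(1 + 3.95 λ).
Solving: λ (I_D1 V_DS2 − I_D2 V_DS1) = I_D2 − I_D1, so λ = (12.1 − 9.79) / (9.79 × 8.56 − 12.1 × 3.95) = 2.31 / 36 = 0.0642 V⁻¹.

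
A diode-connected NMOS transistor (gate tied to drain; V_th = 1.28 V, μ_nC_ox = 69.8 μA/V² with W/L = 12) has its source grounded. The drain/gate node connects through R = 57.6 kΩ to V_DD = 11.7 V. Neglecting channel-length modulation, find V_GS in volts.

V_GS = 1.92 V

With gate tied to drain, V_GS = V_DS ≥ V_GS − V_th, so the device is in saturation.
k_n = μ_nC_ox · (W/L) = 0.8376 mA/V².
KCL at the drain: ½ k_n (V_GS − V_th)² = (V_DD − V_GS)/R.
Let x = V_GS − 1.28. Then 24.1 x² + x − 10.42 = 0, giving x = 0.637 V (positive root), so V_GS = 1.92 V.
I_D = (V_DD − V_GS)/R = (11.7 − 1.92) / 57.6 = 0.17 mA.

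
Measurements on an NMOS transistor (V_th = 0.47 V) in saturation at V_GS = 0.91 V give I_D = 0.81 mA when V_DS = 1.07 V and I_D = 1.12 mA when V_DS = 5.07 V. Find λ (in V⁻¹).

λ = 0.107 V⁻¹

With V_GS fixed, I_D ∝ (1 + λ V_DS) in saturation, so I_D2/I_D1 = (1 + λ V_DS2)/(1 + λ V_DS1).
1.12/0.81 = 1.383 = (1 + 5.07 λ)/(1 + 1.07 λ).
Solving: λ (I_D1 V_DS2 − I_D2 V_DS1) = I_D2 − I_D1, so λ = (1.12 − 0.81) / (0.81 × 5.07 − 1.12 × 1.07) = 0.31 / 2.91 = 0.107 V⁻¹.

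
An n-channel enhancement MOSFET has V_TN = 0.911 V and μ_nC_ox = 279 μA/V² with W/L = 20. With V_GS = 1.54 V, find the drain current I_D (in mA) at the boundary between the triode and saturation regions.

At the boundary V_DS = V_ov = V_GS − V_TN = 1.54 − 0.911 = 0.629 V.
k_n = μ_nC_ox · (W/L) = 5.58 mA/V².
I_D = ½ k_n V_ov² = 0.5 × 5.58 × 0.629² = 1.1 mA.

I_D = 1.10 mA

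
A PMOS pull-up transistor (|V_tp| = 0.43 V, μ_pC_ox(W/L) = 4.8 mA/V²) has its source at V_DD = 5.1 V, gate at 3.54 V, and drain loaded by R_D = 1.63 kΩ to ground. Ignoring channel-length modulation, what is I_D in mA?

V_SG = V_DD − V_G = 5.1 − 3.54 = 1.56 V, so V_ov = 1.56 − 0.43 = 1.13 V.
Assume saturation: I_D = ½ k_p V_ov² = 0.5 × 4.8 × 1.13² = 3.06 mA, giving V_SD = V_DD − I_D R_D = 5.1 − 3.06 × 1.63 = 0.105 V.
But 0.105 V < V_ov = 1.13 V, so the device is actually in triode.
In triode I_D = k_p[V_ov V_SD − ½ V_SD²] and I_D = (V_DD − V_SD)/R_D. Equating: 3.91 V_SD² − 9.841 V_SD + 5.1 = 0, giving V_SD = 0.73 V (the root below V_ov).
I_D = (5.1 − 0.73) / 1.63 = 2.68 mA.

I_D = 2.68 mA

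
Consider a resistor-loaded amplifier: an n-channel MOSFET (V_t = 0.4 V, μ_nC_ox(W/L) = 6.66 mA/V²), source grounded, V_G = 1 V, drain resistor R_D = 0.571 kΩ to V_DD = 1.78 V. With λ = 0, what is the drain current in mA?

I_D = 1.20 mA

V_GS = V_G = 1 V, so V_ov = 1 − 0.4 = 0.6 V.
Assume saturation: I_D = ½ k_n V_ov² = 0.5 × 6.66 × 0.6² = 1.2 mA, giving V_DS = V_DD − I_D R_D = 1.78 − 1.2 × 0.571 = 1.1 V.
V_DS = 1.1 V ≥ V_ov = 0.6 V, confirming saturation.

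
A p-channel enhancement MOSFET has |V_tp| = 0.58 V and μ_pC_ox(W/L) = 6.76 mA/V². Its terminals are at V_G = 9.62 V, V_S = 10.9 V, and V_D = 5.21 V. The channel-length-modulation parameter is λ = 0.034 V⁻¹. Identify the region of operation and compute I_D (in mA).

Saturation; I_D = 1.98 mA

V_SG = V_S − V_G = 10.9 − 9.62 = 1.28 V; V_SD = V_S − V_D = 10.9 − 5.21 = 5.69 V.
V_ov = V_SG − |V_tp| = 1.28 − 0.58 = 0.7 V.
Since V_SD = 5.69 V ≥ V_ov = 0.7 V, the device is in saturation.
I_D = ½ k_p V_ov² (1 + λ V_SD) = 0.5 × 6.76 × 0.7² × (1 + 0.034 × 5.69) = 1.98 mA.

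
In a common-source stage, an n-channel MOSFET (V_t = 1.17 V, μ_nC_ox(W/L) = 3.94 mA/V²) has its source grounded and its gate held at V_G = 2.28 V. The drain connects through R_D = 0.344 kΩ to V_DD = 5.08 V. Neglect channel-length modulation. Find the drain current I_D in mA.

I_D = 2.43 mA

V_GS = V_G = 2.28 V, so V_ov = 2.28 − 1.17 = 1.11 V.
Assume saturation: I_D = ½ k_n V_ov² = 0.5 × 3.94 × 1.11² = 2.43 mA, giving V_DS = V_DD − I_D R_D = 5.08 − 2.43 × 0.344 = 4.25 V.
V_DS = 4.25 V ≥ V_ov = 1.11 V, confirming saturation.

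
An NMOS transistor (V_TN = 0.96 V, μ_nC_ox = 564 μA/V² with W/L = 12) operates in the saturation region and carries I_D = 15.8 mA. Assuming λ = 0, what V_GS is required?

V_GS = 3.12 V

k_n = μ_nC_ox · (W/L) = 6.768 mA/V².
In saturation I_D = ½ k_n (V_GS − V_TN)², so V_GS − V_TN = √(2 I_D / k_n) = √(2 × 15.8 / 6.768) = 2.16 V.
V_GS = 0.96 + 2.16 = 3.12 V.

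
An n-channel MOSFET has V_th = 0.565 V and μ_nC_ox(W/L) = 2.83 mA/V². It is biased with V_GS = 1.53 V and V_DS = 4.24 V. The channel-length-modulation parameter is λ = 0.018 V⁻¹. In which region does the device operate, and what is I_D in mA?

Saturation; I_D = 1.42 mA

V_ov = V_GS − V_th = 1.53 − 0.565 = 0.965 V.
Since V_DS = 4.24 V ≥ V_ov = 0.965 V, the device is in saturation.
I_D = ½ k_n V_ov² (1 + λ V_DS) = 0.5 × 2.83 × 0.965² × (1 + 0.018 × 4.24) = 1.42 mA.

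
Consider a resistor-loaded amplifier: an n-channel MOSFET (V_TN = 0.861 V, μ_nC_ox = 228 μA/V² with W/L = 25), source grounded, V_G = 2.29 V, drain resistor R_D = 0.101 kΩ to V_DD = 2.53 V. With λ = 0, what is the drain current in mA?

I_D = 5.82 mA

V_GS = V_G = 2.29 V, so V_ov = 2.29 − 0.861 = 1.43 V.
k_n = μ_nC_ox · (W/L) = 5.7 mA/V².
Assume saturation: I_D = ½ k_n V_ov² = 0.5 × 5.7 × 1.43² = 5.82 mA, giving V_DS = V_DD − I_D R_D = 2.53 − 5.82 × 0.101 = 1.94 V.
V_DS = 1.94 V ≥ V_ov = 1.43 V, confirming saturation.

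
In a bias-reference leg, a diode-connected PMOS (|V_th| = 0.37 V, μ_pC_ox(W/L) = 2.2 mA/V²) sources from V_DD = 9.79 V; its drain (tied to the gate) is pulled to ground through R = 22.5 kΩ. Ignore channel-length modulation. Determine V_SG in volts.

V_SG = 0.967 V

With gate tied to drain, V_SG = V_SD ≥ V_SG − |V_th|, so the device is in saturation.
KCL at the drain: ½ k_p (V_SG − |V_th|)² = (V_DD − V_SG)/R.
Let x = V_SG − 0.37. Then 24.8 x² + x − 9.42 = 0, giving x = 0.597 V (positive root), so V_SG = 0.967 V.
I_D = (V_DD − V_SG)/R = (9.79 − 0.967) / 22.5 = 0.392 mA.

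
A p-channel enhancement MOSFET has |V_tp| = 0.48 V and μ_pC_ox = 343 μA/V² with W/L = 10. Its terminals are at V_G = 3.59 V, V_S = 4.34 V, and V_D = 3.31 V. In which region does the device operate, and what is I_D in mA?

Saturation; I_D = 0.125 mA

V_SG = V_S − V_G = 4.34 − 3.59 = 0.75 V; V_SD = V_S − V_D = 4.34 − 3.31 = 1.03 V.
k_p = μ_pC_ox · (W/L) = 3.43 mA/V².
V_ov = V_SG − |V_tp| = 0.75 − 0.48 = 0.27 V.
Since V_SD = 1.03 V ≥ V_ov = 0.27 V, the device is in saturation.
I_D = ½ k_p V_ov² = 0.5 × 3.43 × 0.27² = 0.125 mA.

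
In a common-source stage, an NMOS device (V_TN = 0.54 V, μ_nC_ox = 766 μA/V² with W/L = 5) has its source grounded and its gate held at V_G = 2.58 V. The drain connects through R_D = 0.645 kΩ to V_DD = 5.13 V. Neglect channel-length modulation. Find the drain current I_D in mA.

I_D = 6.26 mA

V_GS = V_G = 2.58 V, so V_ov = 2.58 − 0.54 = 2.04 V.
k_n = μ_nC_ox · (W/L) = 3.83 mA/V².
Assume saturation: I_D = ½ k_n V_ov² = 0.5 × 3.83 × 2.04² = 7.97 mA, giving V_DS = V_DD − I_D R_D = 5.13 − 7.97 × 0.645 = -0.0103 V.
But -0.0103 V < V_ov = 2.04 V, so the device is actually in triode.
In triode I_D = k_n[V_ov V_DS − ½ V_DS²] and I_D = (V_DD − V_DS)/R_D. Equating: 1.24 V_DS² − 6.04 V_DS + 5.13 = 0, giving V_DS = 1.09 V (the root below V_ov).
I_D = (5.13 − 1.09) / 0.645 = 6.26 mA.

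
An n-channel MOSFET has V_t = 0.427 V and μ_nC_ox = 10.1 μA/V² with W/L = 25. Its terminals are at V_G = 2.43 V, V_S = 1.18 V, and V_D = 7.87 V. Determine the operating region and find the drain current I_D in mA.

Saturation; I_D = 0.0855 mA

V_GS = V_G − V_S = 2.43 − 1.18 = 1.25 V; V_DS = V_D − V_S = 7.87 − 1.18 = 6.69 V.
k_n = μ_nC_ox · (W/L) = 0.2525 mA/V².
V_ov = V_GS − V_t = 1.25 − 0.427 = 0.823 V.
Since V_DS = 6.69 V ≥ V_ov = 0.823 V, the device is in saturation.
I_D = ½ k_n V_ov² = 0.5 × 0.2525 × 0.823² = 0.0855 mA.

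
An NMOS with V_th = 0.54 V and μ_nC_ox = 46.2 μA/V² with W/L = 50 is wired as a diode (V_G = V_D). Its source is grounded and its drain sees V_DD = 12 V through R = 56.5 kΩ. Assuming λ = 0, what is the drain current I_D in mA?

I_D = 0.196 mA

With gate tied to drain, V_GS = V_DS ≥ V_GS − V_th, so the device is in saturation.
k_n = μ_nC_ox · (W/L) = 2.31 mA/V².
KCL at the drain: ½ k_n (V_GS − V_th)² = (V_DD − V_GS)/R.
Let x = V_GS − 0.54. Then 65.3 x² + x − 11.46 = 0, giving x = 0.411 V (positive root), so V_GS = 0.951 V.
I_D = (V_DD − V_GS)/R = (12 − 0.951) / 56.5 = 0.196 mA.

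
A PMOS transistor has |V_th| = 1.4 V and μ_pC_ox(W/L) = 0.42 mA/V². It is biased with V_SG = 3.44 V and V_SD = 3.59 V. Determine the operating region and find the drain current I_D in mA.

Saturation; I_D = 0.874 mA

V_ov = V_SG − |V_th| = 3.44 − 1.4 = 2.04 V.
Since V_SD = 3.59 V ≥ V_ov = 2.04 V, the device is in saturation.
I_D = ½ k_p V_ov² = 0.5 × 0.42 × 2.04² = 0.874 mA.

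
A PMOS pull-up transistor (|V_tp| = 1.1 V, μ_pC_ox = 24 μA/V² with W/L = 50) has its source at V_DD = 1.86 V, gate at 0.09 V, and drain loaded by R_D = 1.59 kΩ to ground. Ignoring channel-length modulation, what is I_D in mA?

V_SG = V_DD − V_G = 1.86 − 0.09 = 1.77 V, so V_ov = 1.77 − 1.1 = 0.67 V.
k_p = μ_pC_ox · (W/L) = 1.2 mA/V².
Assume saturation: I_D = ½ k_p V_ov² = 0.5 × 1.2 × 0.67² = 0.269 mA, giving V_SD = V_DD − I_D R_D = 1.86 − 0.269 × 1.59 = 1.43 V.
V_SD = 1.43 V ≥ V_ov = 0.67 V, confirming saturation.

I_D = 0.269 mA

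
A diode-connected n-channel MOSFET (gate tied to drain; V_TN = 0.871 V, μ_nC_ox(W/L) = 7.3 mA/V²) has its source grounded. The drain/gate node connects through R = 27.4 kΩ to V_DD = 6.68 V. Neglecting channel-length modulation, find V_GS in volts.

V_GS = 1.11 V

With gate tied to drain, V_GS = V_DS ≥ V_GS − V_TN, so the device is in saturation.
KCL at the drain: ½ k_n (V_GS − V_TN)² = (V_DD − V_GS)/R.
Let x = V_GS − 0.871. Then 100 x² + x − 5.809 = 0, giving x = 0.236 V (positive root), so V_GS = 1.11 V.
I_D = (V_DD − V_GS)/R = (6.68 − 1.11) / 27.4 = 0.203 mA.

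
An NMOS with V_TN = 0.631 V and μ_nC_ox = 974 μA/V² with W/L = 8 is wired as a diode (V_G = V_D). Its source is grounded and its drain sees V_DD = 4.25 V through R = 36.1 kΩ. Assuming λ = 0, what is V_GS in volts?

With gate tied to drain, V_GS = V_DS ≥ V_GS − V_TN, so the device is in saturation.
k_n = μ_nC_ox · (W/L) = 7.792 mA/V².
KCL at the drain: ½ k_n (V_GS − V_TN)² = (V_DD − V_GS)/R.
Let x = V_GS − 0.631. Then 141 x² + x − 3.619 = 0, giving x = 0.157 V (positive root), so V_GS = 0.788 V.
I_D = (V_DD − V_GS)/R = (4.25 − 0.788) / 36.1 = 0.0959 mA.

V_GS = 0.788 V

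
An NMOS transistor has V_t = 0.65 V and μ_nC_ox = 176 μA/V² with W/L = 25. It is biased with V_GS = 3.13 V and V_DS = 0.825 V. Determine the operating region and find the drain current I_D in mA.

Triode; I_D = 7.51 mA

k_n = μ_nC_ox · (W/L) = 4.4 mA/V².
V_ov = V_GS − V_t = 3.13 − 0.65 = 2.48 V.
Since V_DS = 0.825 V < V_ov = 2.48 V, the device is in the triode region.
I_D = k_n [V_ov · V_DS − ½ V_DS²] = 4.4 × [2.48 × 0.825 − 0.5 × 0.825²] = 7.51 mA.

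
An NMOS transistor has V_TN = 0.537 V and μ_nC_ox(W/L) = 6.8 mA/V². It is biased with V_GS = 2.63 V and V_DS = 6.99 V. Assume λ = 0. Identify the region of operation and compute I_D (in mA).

Saturation; I_D = 14.9 mA

V_ov = V_GS − V_TN = 2.63 − 0.537 = 2.09 V.
Since V_DS = 6.99 V ≥ V_ov = 2.09 V, the device is in saturation.
I_D = ½ k_n V_ov² = 0.5 × 6.8 × 2.09² = 14.9 mA.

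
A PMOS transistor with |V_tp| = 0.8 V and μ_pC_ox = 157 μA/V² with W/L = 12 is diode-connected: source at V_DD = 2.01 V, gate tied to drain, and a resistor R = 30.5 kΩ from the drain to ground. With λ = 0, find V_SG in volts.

With gate tied to drain, V_SG = V_SD ≥ V_SG − |V_tp|, so the device is in saturation.
k_p = μ_pC_ox · (W/L) = 1.884 mA/V².
KCL at the drain: ½ k_p (V_SG − |V_tp|)² = (V_DD − V_SG)/R.
Let x = V_SG − 0.8. Then 28.7 x² + x − 1.21 = 0, giving x = 0.189 V (positive root), so V_SG = 0.989 V.
I_D = (V_DD − V_SG)/R = (2.01 − 0.989) / 30.5 = 0.0335 mA.

V_SG = 0.989 V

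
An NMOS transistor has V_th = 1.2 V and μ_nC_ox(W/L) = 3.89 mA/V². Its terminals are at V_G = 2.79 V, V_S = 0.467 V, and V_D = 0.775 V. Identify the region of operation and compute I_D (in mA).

V_GS = V_G − V_S = 2.79 − 0.467 = 2.32 V; V_DS = V_D − V_S = 0.775 − 0.467 = 0.308 V.
V_ov = V_GS − V_th = 2.32 − 1.2 = 1.12 V.
Since V_DS = 0.308 V < V_ov = 1.12 V, the device is in the triode region.
I_D = k_n [V_ov · V_DS − ½ V_DS²] = 3.89 × [1.12 × 0.308 − 0.5 × 0.308²] = 1.16 mA.

Triode; I_D = 1.16 mA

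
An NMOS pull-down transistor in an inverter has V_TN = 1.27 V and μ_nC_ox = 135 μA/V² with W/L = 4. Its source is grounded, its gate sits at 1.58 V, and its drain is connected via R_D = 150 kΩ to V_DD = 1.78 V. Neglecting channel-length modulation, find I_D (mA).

I_D = 0.0114 mA

V_GS = V_G = 1.58 V, so V_ov = 1.58 − 1.27 = 0.31 V.
k_n = μ_nC_ox · (W/L) = 0.54 mA/V².
Assume saturation: I_D = ½ k_n V_ov² = 0.5 × 0.54 × 0.31² = 0.0259 mA, giving V_DS = V_DD − I_D R_D = 1.78 − 0.0259 × 150 = -2.11 V.
But -2.11 V < V_ov = 0.31 V, so the device is actually in triode.
In triode I_D = k_n[V_ov V_DS − ½ V_DS²] and I_D = (V_DD − V_DS)/R_D. Equating: 40.5 V_DS² − 26.11 V_DS + 1.78 = 0, giving V_DS = 0.0775 V (the root below V_ov).
I_D = (1.78 − 0.0775) / 150 = 0.0114 mA.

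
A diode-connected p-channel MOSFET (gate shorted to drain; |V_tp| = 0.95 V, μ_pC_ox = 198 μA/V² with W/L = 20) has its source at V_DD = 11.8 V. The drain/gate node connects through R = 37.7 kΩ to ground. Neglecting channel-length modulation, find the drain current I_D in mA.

I_D = 0.278 mA

With gate tied to drain, V_SG = V_SD ≥ V_SG − |V_tp|, so the device is in saturation.
k_p = μ_pC_ox · (W/L) = 3.96 mA/V².
KCL at the drain: ½ k_p (V_SG − |V_tp|)² = (V_DD − V_SG)/R.
Let x = V_SG − 0.95. Then 74.6 x² + x − 10.85 = 0, giving x = 0.375 V (positive root), so V_SG = 1.32 V.
I_D = (V_DD − V_SG)/R = (11.8 − 1.32) / 37.7 = 0.278 mA.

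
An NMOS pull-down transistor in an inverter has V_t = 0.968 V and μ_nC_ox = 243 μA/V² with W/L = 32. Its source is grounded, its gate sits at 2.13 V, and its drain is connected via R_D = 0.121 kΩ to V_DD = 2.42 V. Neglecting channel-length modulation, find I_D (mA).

I_D = 5.25 mA

V_GS = V_G = 2.13 V, so V_ov = 2.13 − 0.968 = 1.16 V.
k_n = μ_nC_ox · (W/L) = 7.776 mA/V².
Assume saturation: I_D = ½ k_n V_ov² = 0.5 × 7.776 × 1.16² = 5.25 mA, giving V_DS = V_DD − I_D R_D = 2.42 − 5.25 × 0.121 = 1.78 V.
V_DS = 1.78 V ≥ V_ov = 1.16 V, confirming saturation.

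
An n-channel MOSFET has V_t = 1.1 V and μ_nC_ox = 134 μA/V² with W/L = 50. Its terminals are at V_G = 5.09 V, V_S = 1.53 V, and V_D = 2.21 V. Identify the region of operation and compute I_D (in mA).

Triode; I_D = 9.66 mA

V_GS = V_G − V_S = 5.09 − 1.53 = 3.56 V; V_DS = V_D − V_S = 2.21 − 1.53 = 0.68 V.
k_n = μ_nC_ox · (W/L) = 6.7 mA/V².
V_ov = V_GS − V_t = 3.56 − 1.1 = 2.46 V.
Since V_DS = 0.68 V < V_ov = 2.46 V, the device is in the triode region.
I_D = k_n [V_ov · V_DS − ½ V_DS²] = 6.7 × [2.46 × 0.68 − 0.5 × 0.68²] = 9.66 mA.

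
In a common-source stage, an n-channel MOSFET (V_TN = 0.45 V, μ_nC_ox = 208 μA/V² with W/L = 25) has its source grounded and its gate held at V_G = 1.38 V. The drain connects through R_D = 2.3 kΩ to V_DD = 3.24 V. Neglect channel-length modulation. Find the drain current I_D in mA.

V_GS = V_G = 1.38 V, so V_ov = 1.38 − 0.45 = 0.93 V.
k_n = μ_nC_ox · (W/L) = 5.2 mA/V².
Assume saturation: I_D = ½ k_n V_ov² = 0.5 × 5.2 × 0.93² = 2.25 mA, giving V_DS = V_DD − I_D R_D = 3.24 − 2.25 × 2.3 = -1.93 V.
But -1.93 V < V_ov = 0.93 V, so the device is actually in triode.
In triode I_D = k_n[V_ov V_DS − ½ V_DS²] and I_D = (V_DD − V_DS)/R_D. Equating: 5.98 V_DS² − 12.12 V_DS + 3.24 = 0, giving V_DS = 0.317 V (the root below V_ov).
I_D = (3.24 − 0.317) / 2.3 = 1.27 mA.

I_D = 1.27 mA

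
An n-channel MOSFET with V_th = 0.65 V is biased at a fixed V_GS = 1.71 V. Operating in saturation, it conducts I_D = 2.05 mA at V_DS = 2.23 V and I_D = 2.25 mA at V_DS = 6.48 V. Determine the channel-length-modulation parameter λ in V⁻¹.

With V_GS fixed, I_D ∝ (1 + λ V_DS) in saturation, so I_D2/I_D1 = (1 + λ V_DS2)/(1 + λ V_DS1).
2.25/2.05 = 1.098 = (1 + 6.48 λ)/(1 + 2.23 λ).
Solving: λ (I_D1 V_DS2 − I_D2 V_DS1) = I_D2 − I_D1, so λ = (2.25 − 2.05) / (2.05 × 6.48 − 2.25 × 2.23) = 0.2 / 8.27 = 0.0242 V⁻¹.

λ = 0.0242 V⁻¹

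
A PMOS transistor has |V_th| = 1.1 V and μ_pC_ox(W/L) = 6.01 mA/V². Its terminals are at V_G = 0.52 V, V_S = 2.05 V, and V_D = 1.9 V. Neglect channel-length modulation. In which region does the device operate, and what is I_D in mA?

V_SG = V_S − V_G = 2.05 − 0.52 = 1.53 V; V_SD = V_S − V_D = 2.05 − 1.9 = 0.15 V.
V_ov = V_SG − |V_th| = 1.53 − 1.1 = 0.43 V.
Since V_SD = 0.15 V < V_ov = 0.43 V, the device is in the triode region.
I_D = k_p [V_ov · V_SD − ½ V_SD²] = 6.01 × [0.43 × 0.15 − 0.5 × 0.15²] = 0.32 mA.

Triode; I_D = 0.320 mA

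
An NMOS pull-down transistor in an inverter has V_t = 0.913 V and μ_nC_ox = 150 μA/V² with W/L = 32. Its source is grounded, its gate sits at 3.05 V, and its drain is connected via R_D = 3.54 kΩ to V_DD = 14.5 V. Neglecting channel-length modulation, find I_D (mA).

V_GS = V_G = 3.05 V, so V_ov = 3.05 − 0.913 = 2.14 V.
k_n = μ_nC_ox · (W/L) = 4.8 mA/V².
Assume saturation: I_D = ½ k_n V_ov² = 0.5 × 4.8 × 2.14² = 11 mA, giving V_DS = V_DD − I_D R_D = 14.5 − 11 × 3.54 = -24.3 V.
But -24.3 V < V_ov = 2.14 V, so the device is actually in triode.
In triode I_D = k_n[V_ov V_DS − ½ V_DS²] and I_D = (V_DD − V_DS)/R_D. Equating: 8.5 V_DS² − 37.31 V_DS + 14.5 = 0, giving V_DS = 0.431 V (the root below V_ov).
I_D = (14.5 − 0.431) / 3.54 = 3.97 mA.

I_D = 3.97 mA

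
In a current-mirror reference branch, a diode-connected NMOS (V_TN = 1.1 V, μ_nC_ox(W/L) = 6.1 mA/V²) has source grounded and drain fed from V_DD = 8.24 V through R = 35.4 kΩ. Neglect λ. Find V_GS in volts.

With gate tied to drain, V_GS = V_DS ≥ V_GS − V_TN, so the device is in saturation.
KCL at the drain: ½ k_n (V_GS − V_TN)² = (V_DD − V_GS)/R.
Let x = V_GS − 1.1. Then 108 x² + x − 7.14 = 0, giving x = 0.253 V (positive root), so V_GS = 1.35 V.
I_D = (V_DD − V_GS)/R = (8.24 − 1.35) / 35.4 = 0.195 mA.

V_GS = 1.35 V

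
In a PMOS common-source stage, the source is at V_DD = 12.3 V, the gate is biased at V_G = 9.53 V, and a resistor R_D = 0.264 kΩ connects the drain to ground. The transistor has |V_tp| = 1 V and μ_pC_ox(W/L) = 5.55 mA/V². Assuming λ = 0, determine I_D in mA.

V_SG = V_DD − V_G = 12.3 − 9.53 = 2.77 V, so V_ov = 2.77 − 1 = 1.77 V.
Assume saturation: I_D = ½ k_p V_ov² = 0.5 × 5.55 × 1.77² = 8.69 mA, giving V_SD = V_DD − I_D R_D = 12.3 − 8.69 × 0.264 = 10 V.
V_SD = 10 V ≥ V_ov = 1.77 V, confirming saturation.

I_D = 8.69 mA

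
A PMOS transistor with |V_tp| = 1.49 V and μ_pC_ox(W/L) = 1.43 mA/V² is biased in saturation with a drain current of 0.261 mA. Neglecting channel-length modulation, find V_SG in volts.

V_SG = 2.09 V

In saturation I_D = ½ k_p (V_SG − |V_tp|)², so V_SG − |V_tp| = √(2 I_D / k_p) = √(2 × 0.261 / 1.43) = 0.604 V.
V_SG = 1.49 + 0.604 = 2.09 V.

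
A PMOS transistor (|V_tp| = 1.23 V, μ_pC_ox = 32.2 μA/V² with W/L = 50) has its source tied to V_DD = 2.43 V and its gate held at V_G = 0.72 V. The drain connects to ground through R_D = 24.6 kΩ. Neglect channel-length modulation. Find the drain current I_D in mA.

I_D = 0.0930 mA

V_SG = V_DD − V_G = 2.43 − 0.72 = 1.71 V, so V_ov = 1.71 − 1.23 = 0.48 V.
k_p = μ_pC_ox · (W/L) = 1.61 mA/V².
Assume saturation: I_D = ½ k_p V_ov² = 0.5 × 1.61 × 0.48² = 0.185 mA, giving V_SD = V_DD − I_D R_D = 2.43 − 0.185 × 24.6 = -2.13 V.
But -2.13 V < V_ov = 0.48 V, so the device is actually in triode.
In triode I_D = k_p[V_ov V_SD − ½ V_SD²] and I_D = (V_DD − V_SD)/R_D. Equating: 19.8 V_SD² − 20.01 V_SD + 2.43 = 0, giving V_SD = 0.141 V (the root below V_ov).
I_D = (2.43 − 0.141) / 24.6 = 0.093 mA.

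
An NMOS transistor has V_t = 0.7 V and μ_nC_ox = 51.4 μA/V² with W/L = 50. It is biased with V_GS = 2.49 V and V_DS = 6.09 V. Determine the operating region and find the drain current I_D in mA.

k_n = μ_nC_ox · (W/L) = 2.57 mA/V².
V_ov = V_GS − V_t = 2.49 − 0.7 = 1.79 V.
Since V_DS = 6.09 V ≥ V_ov = 1.79 V, the device is in saturation.
I_D = ½ k_n V_ov² = 0.5 × 2.57 × 1.79² = 4.12 mA.

Saturation; I_D = 4.12 mA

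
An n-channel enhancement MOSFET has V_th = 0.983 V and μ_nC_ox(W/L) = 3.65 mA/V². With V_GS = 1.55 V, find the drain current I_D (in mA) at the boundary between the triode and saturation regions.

I_D = 0.587 mA

At the boundary V_DS = V_ov = V_GS − V_th = 1.55 − 0.983 = 0.567 V.
I_D = ½ k_n V_ov² = 0.5 × 3.65 × 0.567² = 0.587 mA.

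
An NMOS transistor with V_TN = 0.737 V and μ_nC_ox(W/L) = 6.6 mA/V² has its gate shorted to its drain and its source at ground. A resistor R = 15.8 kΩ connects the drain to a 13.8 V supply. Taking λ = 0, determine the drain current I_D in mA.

With gate tied to drain, V_GS = V_DS ≥ V_GS − V_TN, so the device is in saturation.
KCL at the drain: ½ k_n (V_GS − V_TN)² = (V_DD − V_GS)/R.
Let x = V_GS − 0.737. Then 52.1 x² + x − 13.06 = 0, giving x = 0.491 V (positive root), so V_GS = 1.23 V.
I_D = (V_DD − V_GS)/R = (13.8 − 1.23) / 15.8 = 0.796 mA.

I_D = 0.796 mA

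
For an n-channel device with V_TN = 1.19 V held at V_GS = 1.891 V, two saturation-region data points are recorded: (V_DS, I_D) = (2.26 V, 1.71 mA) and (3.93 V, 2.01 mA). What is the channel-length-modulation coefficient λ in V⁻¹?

λ = 0.138 V⁻¹

With V_GS fixed, I_D ∝ (1 + λ V_DS) in saturation, so I_D2/I_D1 = (1 + λ V_DS2)/(1 + λ V_DS1).
2.01/1.71 = 1.175 = (1 + 3.93 λ)/(1 + 2.26 λ).
Solving: λ (I_D1 V_DS2 − I_D2 V_DS1) = I_D2 − I_D1, so λ = (2.01 − 1.71) / (1.71 × 3.93 − 2.01 × 2.26) = 0.3 / 2.18 = 0.138 V⁻¹.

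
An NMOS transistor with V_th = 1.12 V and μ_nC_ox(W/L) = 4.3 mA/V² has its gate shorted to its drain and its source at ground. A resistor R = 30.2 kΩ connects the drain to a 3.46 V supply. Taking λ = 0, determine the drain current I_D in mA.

With gate tied to drain, V_GS = V_DS ≥ V_GS − V_th, so the device is in saturation.
KCL at the drain: ½ k_n (V_GS − V_th)² = (V_DD − V_GS)/R.
Let x = V_GS − 1.12. Then 64.9 x² + x − 2.34 = 0, giving x = 0.182 V (positive root), so V_GS = 1.3 V.
I_D = (V_DD − V_GS)/R = (3.46 − 1.3) / 30.2 = 0.0714 mA.

I_D = 0.0714 mA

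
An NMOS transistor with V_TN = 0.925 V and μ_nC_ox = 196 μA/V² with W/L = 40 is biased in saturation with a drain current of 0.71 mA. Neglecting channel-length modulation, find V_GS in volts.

V_GS = 1.35 V

k_n = μ_nC_ox · (W/L) = 7.84 mA/V².
In saturation I_D = ½ k_n (V_GS − V_TN)², so V_GS − V_TN = √(2 I_D / k_n) = √(2 × 0.71 / 7.84) = 0.426 V.
V_GS = 0.925 + 0.426 = 1.35 V.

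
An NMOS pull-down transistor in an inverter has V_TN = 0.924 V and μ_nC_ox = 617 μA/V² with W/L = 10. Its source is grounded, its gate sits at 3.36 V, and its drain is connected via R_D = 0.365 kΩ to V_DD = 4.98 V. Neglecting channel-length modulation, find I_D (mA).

I_D = 11.1 mA

V_GS = V_G = 3.36 V, so V_ov = 3.36 − 0.924 = 2.44 V.
k_n = μ_nC_ox · (W/L) = 6.17 mA/V².
Assume saturation: I_D = ½ k_n V_ov² = 0.5 × 6.17 × 2.44² = 18.3 mA, giving V_DS = V_DD − I_D R_D = 4.98 − 18.3 × 0.365 = -1.7 V.
But -1.7 V < V_ov = 2.44 V, so the device is actually in triode.
In triode I_D = k_n[V_ov V_DS − ½ V_DS²] and I_D = (V_DD − V_DS)/R_D. Equating: 1.13 V_DS² − 6.486 V_DS + 4.98 = 0, giving V_DS = 0.912 V (the root below V_ov).
I_D = (4.98 − 0.912) / 0.365 = 11.1 mA.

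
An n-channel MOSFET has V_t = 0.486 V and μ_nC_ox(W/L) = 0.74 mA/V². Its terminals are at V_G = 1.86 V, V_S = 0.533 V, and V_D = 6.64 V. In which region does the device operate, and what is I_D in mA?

Saturation; I_D = 0.262 mA

V_GS = V_G − V_S = 1.86 − 0.533 = 1.33 V; V_DS = V_D − V_S = 6.64 − 0.533 = 6.11 V.
V_ov = V_GS − V_t = 1.33 − 0.486 = 0.841 V.
Since V_DS = 6.11 V ≥ V_ov = 0.841 V, the device is in saturation.
I_D = ½ k_n V_ov² = 0.5 × 0.74 × 0.841² = 0.262 mA.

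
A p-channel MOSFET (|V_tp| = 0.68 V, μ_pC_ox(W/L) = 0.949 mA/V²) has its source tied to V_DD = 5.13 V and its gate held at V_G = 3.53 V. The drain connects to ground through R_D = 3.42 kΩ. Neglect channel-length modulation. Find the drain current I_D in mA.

I_D = 0.402 mA

V_SG = V_DD − V_G = 5.13 − 3.53 = 1.6 V, so V_ov = 1.6 − 0.68 = 0.92 V.
Assume saturation: I_D = ½ k_p V_ov² = 0.5 × 0.949 × 0.92² = 0.402 mA, giving V_SD = V_DD − I_D R_D = 5.13 − 0.402 × 3.42 = 3.76 V.
V_SD = 3.76 V ≥ V_ov = 0.92 V, confirming saturation.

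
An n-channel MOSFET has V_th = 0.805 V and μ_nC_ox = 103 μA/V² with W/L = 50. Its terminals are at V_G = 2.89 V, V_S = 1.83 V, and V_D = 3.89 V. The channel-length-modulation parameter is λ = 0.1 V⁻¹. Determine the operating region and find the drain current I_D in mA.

V_GS = V_G − V_S = 2.89 − 1.83 = 1.06 V; V_DS = V_D − V_S = 3.89 − 1.83 = 2.06 V.
k_n = μ_nC_ox · (W/L) = 5.15 mA/V².
V_ov = V_GS − V_th = 1.06 − 0.805 = 0.255 V.
Since V_DS = 2.06 V ≥ V_ov = 0.255 V, the device is in saturation.
I_D = ½ k_n V_ov² (1 + λ V_DS) = 0.5 × 5.15 × 0.255² × (1 + 0.1 × 2.06) = 0.202 mA.

Saturation; I_D = 0.202 mA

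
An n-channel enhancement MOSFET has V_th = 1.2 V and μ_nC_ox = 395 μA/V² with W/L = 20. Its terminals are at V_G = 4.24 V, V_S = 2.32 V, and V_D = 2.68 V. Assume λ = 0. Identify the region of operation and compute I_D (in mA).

V_GS = V_G − V_S = 4.24 − 2.32 = 1.92 V; V_DS = V_D − V_S = 2.68 − 2.32 = 0.36 V.
k_n = μ_nC_ox · (W/L) = 7.9 mA/V².
V_ov = V_GS − V_th = 1.92 − 1.2 = 0.72 V.
Since V_DS = 0.36 V < V_ov = 0.72 V, the device is in the triode region.
I_D = k_n [V_ov · V_DS − ½ V_DS²] = 7.9 × [0.72 × 0.36 − 0.5 × 0.36²] = 1.54 mA.

Triode; I_D = 1.54 mA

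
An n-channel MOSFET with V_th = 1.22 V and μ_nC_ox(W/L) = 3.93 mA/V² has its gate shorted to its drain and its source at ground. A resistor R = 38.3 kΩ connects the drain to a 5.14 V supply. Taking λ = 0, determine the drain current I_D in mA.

I_D = 0.0966 mA

With gate tied to drain, V_GS = V_DS ≥ V_GS − V_th, so the device is in saturation.
KCL at the drain: ½ k_n (V_GS − V_th)² = (V_DD − V_GS)/R.
Let x = V_GS − 1.22. Then 75.3 x² + x − 3.92 = 0, giving x = 0.222 V (positive root), so V_GS = 1.44 V.
I_D = (V_DD − V_GS)/R = (5.14 − 1.44) / 38.3 = 0.0966 mA.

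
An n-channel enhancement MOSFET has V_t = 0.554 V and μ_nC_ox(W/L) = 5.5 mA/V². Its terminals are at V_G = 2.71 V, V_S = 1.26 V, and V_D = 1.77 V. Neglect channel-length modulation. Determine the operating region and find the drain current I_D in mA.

V_GS = V_G − V_S = 2.71 − 1.26 = 1.45 V; V_DS = V_D − V_S = 1.77 − 1.26 = 0.51 V.
V_ov = V_GS − V_t = 1.45 − 0.554 = 0.896 V.
Since V_DS = 0.51 V < V_ov = 0.896 V, the device is in the triode region.
I_D = k_n [V_ov · V_DS − ½ V_DS²] = 5.5 × [0.896 × 0.51 − 0.5 × 0.51²] = 1.8 mA.

Triode; I_D = 1.80 mA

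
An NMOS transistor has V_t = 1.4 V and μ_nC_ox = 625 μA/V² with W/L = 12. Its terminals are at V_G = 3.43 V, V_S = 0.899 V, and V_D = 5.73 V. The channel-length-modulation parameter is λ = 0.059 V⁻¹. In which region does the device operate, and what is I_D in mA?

Saturation; I_D = 6.16 mA

V_GS = V_G − V_S = 3.43 − 0.899 = 2.53 V; V_DS = V_D − V_S = 5.73 − 0.899 = 4.83 V.
k_n = μ_nC_ox · (W/L) = 7.5 mA/V².
V_ov = V_GS − V_t = 2.53 − 1.4 = 1.13 V.
Since V_DS = 4.83 V ≥ V_ov = 1.13 V, the device is in saturation.
I_D = ½ k_n V_ov² (1 + λ V_DS) = 0.5 × 7.5 × 1.13² × (1 + 0.059 × 4.83) = 6.16 mA.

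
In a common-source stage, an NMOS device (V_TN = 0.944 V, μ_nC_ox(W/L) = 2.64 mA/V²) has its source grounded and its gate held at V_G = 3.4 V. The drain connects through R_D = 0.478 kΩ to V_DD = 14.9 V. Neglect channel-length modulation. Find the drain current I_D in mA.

V_GS = V_G = 3.4 V, so V_ov = 3.4 − 0.944 = 2.46 V.
Assume saturation: I_D = ½ k_n V_ov² = 0.5 × 2.64 × 2.46² = 7.96 mA, giving V_DS = V_DD − I_D R_D = 14.9 − 7.96 × 0.478 = 11.1 V.
V_DS = 11.1 V ≥ V_ov = 2.46 V, confirming saturation.

I_D = 7.96 mA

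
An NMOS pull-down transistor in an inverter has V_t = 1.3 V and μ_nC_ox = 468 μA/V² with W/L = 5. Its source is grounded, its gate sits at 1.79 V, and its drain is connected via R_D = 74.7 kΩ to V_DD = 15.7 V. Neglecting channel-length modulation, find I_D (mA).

V_GS = V_G = 1.79 V, so V_ov = 1.79 − 1.3 = 0.49 V.
k_n = μ_nC_ox · (W/L) = 2.34 mA/V².
Assume saturation: I_D = ½ k_n V_ov² = 0.5 × 2.34 × 0.49² = 0.281 mA, giving V_DS = V_DD − I_D R_D = 15.7 − 0.281 × 74.7 = -5.28 V.
But -5.28 V < V_ov = 0.49 V, so the device is actually in triode.
In triode I_D = k_n[V_ov V_DS − ½ V_DS²] and I_D = (V_DD − V_DS)/R_D. Equating: 87.4 V_DS² − 86.65 V_DS + 15.7 = 0, giving V_DS = 0.239 V (the root below V_ov).
I_D = (15.7 − 0.239) / 74.7 = 0.207 mA.

I_D = 0.207 mA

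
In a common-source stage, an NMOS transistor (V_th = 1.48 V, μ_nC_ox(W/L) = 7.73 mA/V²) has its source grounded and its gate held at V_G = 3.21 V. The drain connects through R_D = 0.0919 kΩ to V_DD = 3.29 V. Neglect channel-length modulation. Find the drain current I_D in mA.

I_D = 11.6 mA

V_GS = V_G = 3.21 V, so V_ov = 3.21 − 1.48 = 1.73 V.
Assume saturation: I_D = ½ k_n V_ov² = 0.5 × 7.73 × 1.73² = 11.6 mA, giving V_DS = V_DD − I_D R_D = 3.29 − 11.6 × 0.0919 = 2.23 V.
V_DS = 2.23 V ≥ V_ov = 1.73 V, confirming saturation.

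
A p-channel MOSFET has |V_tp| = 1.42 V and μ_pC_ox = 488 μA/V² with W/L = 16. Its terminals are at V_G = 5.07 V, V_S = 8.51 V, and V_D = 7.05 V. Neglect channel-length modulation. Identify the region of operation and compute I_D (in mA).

V_SG = V_S − V_G = 8.51 − 5.07 = 3.44 V; V_SD = V_S − V_D = 8.51 − 7.05 = 1.46 V.
k_p = μ_pC_ox · (W/L) = 7.808 mA/V².
V_ov = V_SG − |V_tp| = 3.44 − 1.42 = 2.02 V.
Since V_SD = 1.46 V < V_ov = 2.02 V, the device is in the triode region.
I_D = k_p [V_ov · V_SD − ½ V_SD²] = 7.808 × [2.02 × 1.46 − 0.5 × 1.46²] = 14.7 mA.

Triode; I_D = 14.7 mA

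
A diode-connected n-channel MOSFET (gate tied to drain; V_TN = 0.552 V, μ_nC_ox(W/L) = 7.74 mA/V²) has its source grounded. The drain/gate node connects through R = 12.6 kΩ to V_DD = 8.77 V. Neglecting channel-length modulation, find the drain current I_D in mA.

With gate tied to drain, V_GS = V_DS ≥ V_GS − V_TN, so the device is in saturation.
KCL at the drain: ½ k_n (V_GS − V_TN)² = (V_DD − V_GS)/R.
Let x = V_GS − 0.552. Then 48.8 x² + x − 8.218 = 0, giving x = 0.4 V (positive root), so V_GS = 0.952 V.
I_D = (V_DD − V_GS)/R = (8.77 − 0.952) / 12.6 = 0.62 mA.

I_D = 0.620 mA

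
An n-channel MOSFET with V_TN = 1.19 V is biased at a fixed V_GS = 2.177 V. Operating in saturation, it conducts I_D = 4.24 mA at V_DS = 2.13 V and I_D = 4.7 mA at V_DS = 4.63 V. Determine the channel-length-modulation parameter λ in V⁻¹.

λ = 0.0478 V⁻¹

With V_GS fixed, I_D ∝ (1 + λ V_DS) in saturation, so I_D2/I_D1 = (1 + λ V_DS2)/(1 + λ V_DS1).
4.7/4.24 = 1.108 = (1 + 4.63 λ)/(1 + 2.13 λ).
Solving: λ (I_D1 V_DS2 − I_D2 V_DS1) = I_D2 − I_D1, so λ = (4.7 − 4.24) / (4.24 × 4.63 − 4.7 × 2.13) = 0.46 / 9.62 = 0.0478 V⁻¹.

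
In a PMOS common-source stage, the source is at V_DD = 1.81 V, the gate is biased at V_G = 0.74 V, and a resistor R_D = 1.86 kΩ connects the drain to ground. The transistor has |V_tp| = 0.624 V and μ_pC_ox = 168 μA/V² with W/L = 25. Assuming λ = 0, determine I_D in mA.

I_D = 0.418 mA

V_SG = V_DD − V_G = 1.81 − 0.74 = 1.07 V, so V_ov = 1.07 − 0.624 = 0.446 V.
k_p = μ_pC_ox · (W/L) = 4.2 mA/V².
Assume saturation: I_D = ½ k_p V_ov² = 0.5 × 4.2 × 0.446² = 0.418 mA, giving V_SD = V_DD − I_D R_D = 1.81 − 0.418 × 1.86 = 1.03 V.
V_SD = 1.03 V ≥ V_ov = 0.446 V, confirming saturation.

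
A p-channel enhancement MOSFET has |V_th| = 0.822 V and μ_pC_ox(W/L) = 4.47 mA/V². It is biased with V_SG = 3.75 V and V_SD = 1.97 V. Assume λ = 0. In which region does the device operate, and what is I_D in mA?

V_ov = V_SG − |V_th| = 3.75 − 0.822 = 2.93 V.
Since V_SD = 1.97 V < V_ov = 2.93 V, the device is in the triode region.
I_D = k_p [V_ov · V_SD − ½ V_SD²] = 4.47 × [2.93 × 1.97 − 0.5 × 1.97²] = 17.1 mA.

Triode; I_D = 17.1 mA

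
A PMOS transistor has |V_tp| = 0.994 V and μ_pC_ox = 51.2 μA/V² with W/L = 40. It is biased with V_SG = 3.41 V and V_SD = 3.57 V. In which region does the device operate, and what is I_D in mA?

k_p = μ_pC_ox · (W/L) = 2.048 mA/V².
V_ov = V_SG − |V_tp| = 3.41 − 0.994 = 2.42 V.
Since V_SD = 3.57 V ≥ V_ov = 2.42 V, the device is in saturation.
I_D = ½ k_p V_ov² = 0.5 × 2.048 × 2.42² = 5.98 mA.

Saturation; I_D = 5.98 mA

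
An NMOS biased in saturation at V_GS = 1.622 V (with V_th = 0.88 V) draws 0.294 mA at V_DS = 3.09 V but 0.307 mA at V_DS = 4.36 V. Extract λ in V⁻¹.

With V_GS fixed, I_D ∝ (1 + λ V_DS) in saturation, so I_D2/I_D1 = (1 + λ V_DS2)/(1 + λ V_DS1).
0.307/0.294 = 1.044 = (1 + 4.36 λ)/(1 + 3.09 λ).
Solving: λ (I_D1 V_DS2 − I_D2 V_DS1) = I_D2 − I_D1, so λ = (0.307 − 0.294) / (0.294 × 4.36 − 0.307 × 3.09) = 0.013 / 0.333 = 0.039 V⁻¹.

λ = 0.0390 V⁻¹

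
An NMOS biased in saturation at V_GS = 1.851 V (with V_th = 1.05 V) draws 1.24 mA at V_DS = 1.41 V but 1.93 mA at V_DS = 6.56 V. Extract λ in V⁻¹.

With V_GS fixed, I_D ∝ (1 + λ V_DS) in saturation, so I_D2/I_D1 = (1 + λ V_DS2)/(1 + λ V_DS1).
1.93/1.24 = 1.556 = (1 + 6.56 λ)/(1 + 1.41 λ).
Solving: λ (I_D1 V_DS2 − I_D2 V_DS1) = I_D2 − I_D1, so λ = (1.93 − 1.24) / (1.24 × 6.56 − 1.93 × 1.41) = 0.69 / 5.41 = 0.127 V⁻¹.

λ = 0.127 V⁻¹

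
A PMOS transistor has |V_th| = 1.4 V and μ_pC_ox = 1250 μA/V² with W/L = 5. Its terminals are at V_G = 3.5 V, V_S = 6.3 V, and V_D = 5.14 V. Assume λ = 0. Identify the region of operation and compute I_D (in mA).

V_SG = V_S − V_G = 6.3 − 3.5 = 2.8 V; V_SD = V_S − V_D = 6.3 − 5.14 = 1.16 V.
k_p = μ_pC_ox · (W/L) = 6.25 mA/V².
V_ov = V_SG − |V_th| = 2.8 − 1.4 = 1.4 V.
Since V_SD = 1.16 V < V_ov = 1.4 V, the device is in the triode region.
I_D = k_p [V_ov · V_SD − ½ V_SD²] = 6.25 × [1.4 × 1.16 − 0.5 × 1.16²] = 5.94 mA.

Triode; I_D = 5.94 mA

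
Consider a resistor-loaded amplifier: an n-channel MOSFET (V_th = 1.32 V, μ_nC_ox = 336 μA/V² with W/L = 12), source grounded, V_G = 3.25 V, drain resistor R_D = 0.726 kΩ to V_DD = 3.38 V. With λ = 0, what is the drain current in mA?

I_D = 3.85 mA

V_GS = V_G = 3.25 V, so V_ov = 3.25 − 1.32 = 1.93 V.
k_n = μ_nC_ox · (W/L) = 4.032 mA/V².
Assume saturation: I_D = ½ k_n V_ov² = 0.5 × 4.032 × 1.93² = 7.51 mA, giving V_DS = V_DD − I_D R_D = 3.38 − 7.51 × 0.726 = -2.07 V.
But -2.07 V < V_ov = 1.93 V, so the device is actually in triode.
In triode I_D = k_n[V_ov V_DS − ½ V_DS²] and I_D = (V_DD − V_DS)/R_D. Equating: 1.46 V_DS² − 6.65 V_DS + 3.38 = 0, giving V_DS = 0.583 V (the root below V_ov).
I_D = (3.38 − 0.583) / 0.726 = 3.85 mA.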